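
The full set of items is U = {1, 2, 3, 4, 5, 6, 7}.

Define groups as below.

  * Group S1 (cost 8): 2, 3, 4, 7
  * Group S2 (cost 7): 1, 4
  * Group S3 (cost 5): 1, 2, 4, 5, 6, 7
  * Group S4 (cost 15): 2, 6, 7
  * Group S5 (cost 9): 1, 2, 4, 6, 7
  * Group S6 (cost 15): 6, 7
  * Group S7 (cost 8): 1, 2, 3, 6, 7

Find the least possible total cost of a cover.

13

S1, S3 together cover every item (S1 ∪ S3 = {1, 2, 3, 4, 5, 6, 7}); total cost 8 + 5 = 13.
No covering selection has total cost below 13.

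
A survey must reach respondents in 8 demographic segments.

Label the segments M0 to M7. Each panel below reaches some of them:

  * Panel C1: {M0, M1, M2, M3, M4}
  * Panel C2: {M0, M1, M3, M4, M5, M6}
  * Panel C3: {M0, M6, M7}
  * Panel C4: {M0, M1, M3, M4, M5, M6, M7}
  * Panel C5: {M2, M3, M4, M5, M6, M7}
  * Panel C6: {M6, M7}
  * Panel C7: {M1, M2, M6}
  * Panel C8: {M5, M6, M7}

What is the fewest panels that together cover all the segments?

2

Take {C1, C8}. Their union is {M0, M1, M2, M3, M4, M5, M6, M7}, which is all 8 segments.
No single panel has all 8 segments (the largest, C4, has 7), so 2 is optimal.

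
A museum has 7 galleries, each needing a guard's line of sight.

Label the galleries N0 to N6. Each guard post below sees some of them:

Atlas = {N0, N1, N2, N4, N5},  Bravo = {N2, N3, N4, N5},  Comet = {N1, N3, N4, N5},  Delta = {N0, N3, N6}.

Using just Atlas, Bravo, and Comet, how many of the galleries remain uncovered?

Union of Atlas, Bravo, Comet = {N0, N1, N2, N3, N4, N5}.
Not covered: N6 — 1 gallery.

1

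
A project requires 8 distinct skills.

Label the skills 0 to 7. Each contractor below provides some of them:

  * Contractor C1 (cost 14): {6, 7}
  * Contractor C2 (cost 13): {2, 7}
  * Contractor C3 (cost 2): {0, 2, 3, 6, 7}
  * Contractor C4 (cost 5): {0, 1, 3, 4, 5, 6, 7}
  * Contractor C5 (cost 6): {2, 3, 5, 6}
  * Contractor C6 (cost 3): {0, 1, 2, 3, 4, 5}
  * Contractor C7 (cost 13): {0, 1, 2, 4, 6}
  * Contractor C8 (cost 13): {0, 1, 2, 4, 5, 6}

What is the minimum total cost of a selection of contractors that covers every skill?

C3, C6 together cover every skill (C3 ∪ C6 = {0, 1, 2, 3, 4, 5, 6, 7}); total cost 2 + 3 = 5.
No covering selection has total cost below 5.

5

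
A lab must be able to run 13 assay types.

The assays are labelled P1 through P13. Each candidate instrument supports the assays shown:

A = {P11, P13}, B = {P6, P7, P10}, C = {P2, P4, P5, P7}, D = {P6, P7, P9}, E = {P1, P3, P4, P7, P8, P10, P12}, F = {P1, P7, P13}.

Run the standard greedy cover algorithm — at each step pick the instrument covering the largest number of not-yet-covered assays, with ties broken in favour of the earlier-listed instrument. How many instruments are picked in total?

Greedy: pick E (covers 7 new) → pick A (covers 2 new) → pick C (covers 2 new) → pick D (covers 2 new). Total picks: 4.

4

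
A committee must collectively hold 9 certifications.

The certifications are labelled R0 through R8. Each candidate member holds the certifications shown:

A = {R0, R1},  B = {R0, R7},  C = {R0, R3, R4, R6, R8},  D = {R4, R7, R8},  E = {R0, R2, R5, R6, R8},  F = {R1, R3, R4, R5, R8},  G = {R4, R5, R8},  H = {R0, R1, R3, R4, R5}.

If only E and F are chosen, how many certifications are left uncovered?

1

Union of E, F = {R0, R1, R2, R3, R4, R5, R6, R8}.
Not covered: R7 — 1 certification.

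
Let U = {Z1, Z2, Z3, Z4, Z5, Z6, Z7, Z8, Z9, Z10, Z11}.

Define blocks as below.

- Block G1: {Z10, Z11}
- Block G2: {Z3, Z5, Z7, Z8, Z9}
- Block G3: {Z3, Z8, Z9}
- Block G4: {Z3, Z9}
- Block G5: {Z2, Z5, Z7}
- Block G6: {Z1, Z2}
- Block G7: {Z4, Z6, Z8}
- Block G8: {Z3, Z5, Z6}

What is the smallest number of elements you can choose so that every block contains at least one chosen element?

Take H = {Z2, Z6, Z9, Z11}. Each listed block contains at least one of these, so H is a hitting set of size 4.
The blocks G1, G4, G5, G7 are pairwise disjoint, so any hitting set needs a separate element for each — at least 4. Hence 4 is optimal.

4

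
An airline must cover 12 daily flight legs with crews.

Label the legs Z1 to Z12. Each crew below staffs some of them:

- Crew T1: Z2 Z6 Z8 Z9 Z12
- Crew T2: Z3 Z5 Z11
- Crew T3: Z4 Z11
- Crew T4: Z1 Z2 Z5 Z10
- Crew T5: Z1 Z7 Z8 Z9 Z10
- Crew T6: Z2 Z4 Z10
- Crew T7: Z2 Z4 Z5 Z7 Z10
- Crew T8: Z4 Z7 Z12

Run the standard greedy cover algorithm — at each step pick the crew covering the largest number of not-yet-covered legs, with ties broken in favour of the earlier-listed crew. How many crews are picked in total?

Greedy: pick T1 (covers 5 new) → pick T7 (covers 4 new) → pick T2 (covers 2 new) → pick T4 (covers 1 new). Total picks: 4.

4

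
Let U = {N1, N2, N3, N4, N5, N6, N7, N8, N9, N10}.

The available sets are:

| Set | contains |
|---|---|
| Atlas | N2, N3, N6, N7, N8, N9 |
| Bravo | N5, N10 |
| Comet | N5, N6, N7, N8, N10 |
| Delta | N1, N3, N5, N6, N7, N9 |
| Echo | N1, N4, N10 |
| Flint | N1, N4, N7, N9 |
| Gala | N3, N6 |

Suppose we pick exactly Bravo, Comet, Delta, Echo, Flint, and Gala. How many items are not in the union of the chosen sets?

1

Union of Bravo, Comet, Delta, Echo, Flint, Gala = {N1, N3, N4, N5, N6, N7, N8, N9, N10}.
Not covered: N2 — 1 item.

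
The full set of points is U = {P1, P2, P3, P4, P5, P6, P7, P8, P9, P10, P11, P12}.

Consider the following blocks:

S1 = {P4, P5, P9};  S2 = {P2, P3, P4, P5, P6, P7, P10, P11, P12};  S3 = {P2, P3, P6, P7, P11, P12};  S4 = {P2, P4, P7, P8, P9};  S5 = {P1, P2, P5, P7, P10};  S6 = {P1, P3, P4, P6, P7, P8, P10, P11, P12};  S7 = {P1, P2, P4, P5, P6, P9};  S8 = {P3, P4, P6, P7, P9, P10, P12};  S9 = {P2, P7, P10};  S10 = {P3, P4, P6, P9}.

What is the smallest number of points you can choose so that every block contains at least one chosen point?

2

Take H = {P7, P9}. Each listed block contains at least one of these, so H is a hitting set of size 2.
The blocks S1, S3 are pairwise disjoint, so any hitting set needs a separate point for each — at least 2. Hence 2 is optimal.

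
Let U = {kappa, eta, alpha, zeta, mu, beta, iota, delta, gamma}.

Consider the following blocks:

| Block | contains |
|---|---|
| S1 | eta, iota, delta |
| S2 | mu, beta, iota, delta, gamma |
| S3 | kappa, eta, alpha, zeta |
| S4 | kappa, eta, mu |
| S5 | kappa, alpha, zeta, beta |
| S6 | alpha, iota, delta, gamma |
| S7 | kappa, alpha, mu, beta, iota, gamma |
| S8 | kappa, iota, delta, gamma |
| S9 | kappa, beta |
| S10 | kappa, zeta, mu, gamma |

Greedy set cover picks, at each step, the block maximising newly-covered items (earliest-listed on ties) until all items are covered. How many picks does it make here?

3

Greedy: pick S7 (covers 6 new) → pick S1 (covers 2 new) → pick S3 (covers 1 new). Total picks: 3.
(The true minimum cover uses only 2 blocks, so greedy is not optimal here.)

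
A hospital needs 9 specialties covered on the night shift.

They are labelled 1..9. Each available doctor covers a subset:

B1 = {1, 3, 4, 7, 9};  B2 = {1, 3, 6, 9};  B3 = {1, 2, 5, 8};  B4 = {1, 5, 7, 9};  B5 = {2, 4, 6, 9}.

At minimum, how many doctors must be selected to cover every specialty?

Take {B1, B2, B3}. Their union is {1, 2, 3, 4, 5, 6, 7, 8, 9}, which is all 9 specialties.
Only B3 contains 8, so B3 is forced; the remaining 5 specialties need at least 2 more doctors (each remaining doctor adds at most 4) — so at least 3 doctors are needed, and 3 is optimal.

3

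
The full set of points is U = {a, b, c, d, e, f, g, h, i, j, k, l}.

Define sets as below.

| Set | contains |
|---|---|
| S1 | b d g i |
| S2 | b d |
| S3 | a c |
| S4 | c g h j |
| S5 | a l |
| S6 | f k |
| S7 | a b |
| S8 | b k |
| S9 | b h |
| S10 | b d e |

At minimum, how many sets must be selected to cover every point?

Take {S1, S4, S5, S6, S10}. Their union is {a, b, c, d, e, f, g, h, i, j, k, l}, which is all 12 points.
No 4 of the 10 sets cover everything (all 210 combinations miss at least one point), so 5 is optimal.

5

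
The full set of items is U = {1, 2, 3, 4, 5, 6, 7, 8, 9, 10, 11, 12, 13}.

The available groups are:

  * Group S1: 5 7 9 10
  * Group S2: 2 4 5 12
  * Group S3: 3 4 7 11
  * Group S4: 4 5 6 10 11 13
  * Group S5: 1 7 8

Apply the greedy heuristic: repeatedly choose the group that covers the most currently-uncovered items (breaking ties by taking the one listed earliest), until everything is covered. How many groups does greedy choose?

5

Greedy: pick S4 (covers 6 new) → pick S5 (covers 3 new) → pick S2 (covers 2 new) → pick S1 (covers 1 new) → pick S3 (covers 1 new). Total picks: 5.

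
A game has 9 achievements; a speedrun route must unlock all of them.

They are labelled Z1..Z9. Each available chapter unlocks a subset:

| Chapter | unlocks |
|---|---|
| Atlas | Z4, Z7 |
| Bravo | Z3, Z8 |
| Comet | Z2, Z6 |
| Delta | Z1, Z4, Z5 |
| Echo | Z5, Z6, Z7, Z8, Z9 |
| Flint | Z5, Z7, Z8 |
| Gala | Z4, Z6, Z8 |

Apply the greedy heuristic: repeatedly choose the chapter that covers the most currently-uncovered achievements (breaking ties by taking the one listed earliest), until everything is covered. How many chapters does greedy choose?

4

Greedy: pick Echo (covers 5 new) → pick Delta (covers 2 new) → pick Bravo (covers 1 new) → pick Comet (covers 1 new). Total picks: 4.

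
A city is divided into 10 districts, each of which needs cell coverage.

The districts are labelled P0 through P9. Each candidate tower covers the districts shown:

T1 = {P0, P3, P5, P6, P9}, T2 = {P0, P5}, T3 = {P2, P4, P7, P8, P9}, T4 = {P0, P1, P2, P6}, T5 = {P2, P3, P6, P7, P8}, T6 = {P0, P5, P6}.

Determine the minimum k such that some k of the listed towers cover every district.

Take {T1, T3, T4}. Their union is {P0, P1, P2, P3, P4, P5, P6, P7, P8, P9}, which is all 10 districts.
Only T4 contains P1, so T4 is forced; the remaining 6 districts need at least 2 more towers (each remaining tower adds at most 4) — so at least 3 towers are needed, and 3 is optimal.

3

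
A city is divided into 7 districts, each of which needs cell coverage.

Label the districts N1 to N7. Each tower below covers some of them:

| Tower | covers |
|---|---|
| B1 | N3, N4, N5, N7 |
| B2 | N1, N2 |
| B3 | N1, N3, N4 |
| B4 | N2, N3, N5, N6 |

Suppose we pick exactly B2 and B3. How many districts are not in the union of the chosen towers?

Union of B2, B3 = {N1, N2, N3, N4}.
Not covered: N5, N6, N7 — 3 districts.

3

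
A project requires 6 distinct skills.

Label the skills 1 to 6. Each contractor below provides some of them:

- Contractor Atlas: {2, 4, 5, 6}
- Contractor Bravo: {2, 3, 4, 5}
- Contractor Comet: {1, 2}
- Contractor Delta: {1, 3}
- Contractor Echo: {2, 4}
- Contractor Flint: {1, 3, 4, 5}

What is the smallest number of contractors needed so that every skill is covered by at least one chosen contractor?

2

Atlas and Delta together: Atlas ∪ Delta = {1, 2, 3, 4, 5, 6} — every skill is covered.
No single contractor has all 6 skills (the largest, Atlas, has 4), so 2 is optimal.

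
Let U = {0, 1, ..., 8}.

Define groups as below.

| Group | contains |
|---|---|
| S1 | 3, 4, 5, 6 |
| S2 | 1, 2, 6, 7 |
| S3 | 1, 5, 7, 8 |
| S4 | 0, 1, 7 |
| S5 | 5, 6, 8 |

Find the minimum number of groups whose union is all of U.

4

S1 and S2 and S3 and S4 together: S1 ∪ S2 ∪ S3 ∪ S4 = {0, 1, 2, 3, 4, 5, 6, 7, 8} — every item is covered.
No 3 of the 5 groups cover everything (all 10 combinations miss at least one item), so 4 is optimal.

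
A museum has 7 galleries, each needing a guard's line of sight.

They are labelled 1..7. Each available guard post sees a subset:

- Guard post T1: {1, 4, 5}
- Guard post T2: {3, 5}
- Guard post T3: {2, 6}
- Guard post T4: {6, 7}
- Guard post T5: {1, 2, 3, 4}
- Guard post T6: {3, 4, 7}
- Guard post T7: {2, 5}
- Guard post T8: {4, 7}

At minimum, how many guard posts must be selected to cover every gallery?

Take {T1, T3, T6}. Their union is {1, 2, 3, 4, 5, 6, 7}, which is all 7 galleries.
No 2 of the 8 guard posts cover everything (all 28 combinations miss at least one gallery), so 3 is optimal.

3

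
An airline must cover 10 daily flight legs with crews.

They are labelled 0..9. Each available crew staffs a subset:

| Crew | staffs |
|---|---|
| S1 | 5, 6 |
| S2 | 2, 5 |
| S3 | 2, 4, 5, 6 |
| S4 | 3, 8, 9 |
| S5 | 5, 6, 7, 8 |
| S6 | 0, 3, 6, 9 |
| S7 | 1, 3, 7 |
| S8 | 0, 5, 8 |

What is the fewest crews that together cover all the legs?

Take {S3, S4, S6, S7}. Their union is {0, 1, 2, 3, 4, 5, 6, 7, 8, 9}, which is all 10 legs.
No 3 of the 8 crews cover everything (all 56 combinations miss at least one leg), so 4 is optimal.

4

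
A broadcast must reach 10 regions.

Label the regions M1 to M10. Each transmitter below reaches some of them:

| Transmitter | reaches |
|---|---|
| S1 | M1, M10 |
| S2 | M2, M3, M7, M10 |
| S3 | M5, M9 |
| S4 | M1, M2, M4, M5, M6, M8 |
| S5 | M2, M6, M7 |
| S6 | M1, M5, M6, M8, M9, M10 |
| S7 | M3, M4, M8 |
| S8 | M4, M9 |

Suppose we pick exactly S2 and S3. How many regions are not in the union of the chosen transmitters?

Union of S2, S3 = {M2, M3, M5, M7, M9, M10}.
Not covered: M1, M4, M6, M8 — 4 regions.

4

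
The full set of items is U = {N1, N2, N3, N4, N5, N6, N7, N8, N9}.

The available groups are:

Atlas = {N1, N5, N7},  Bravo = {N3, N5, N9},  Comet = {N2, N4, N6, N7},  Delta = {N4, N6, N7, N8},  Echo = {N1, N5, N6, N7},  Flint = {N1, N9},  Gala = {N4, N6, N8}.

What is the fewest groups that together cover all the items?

Bravo and Comet and Delta and Echo together: Bravo ∪ Comet ∪ Delta ∪ Echo = {N1, N2, N3, N4, N5, N6, N7, N8, N9} — every item is covered.
No 3 of the 7 groups cover everything (all 35 combinations miss at least one item), so 4 is optimal.

4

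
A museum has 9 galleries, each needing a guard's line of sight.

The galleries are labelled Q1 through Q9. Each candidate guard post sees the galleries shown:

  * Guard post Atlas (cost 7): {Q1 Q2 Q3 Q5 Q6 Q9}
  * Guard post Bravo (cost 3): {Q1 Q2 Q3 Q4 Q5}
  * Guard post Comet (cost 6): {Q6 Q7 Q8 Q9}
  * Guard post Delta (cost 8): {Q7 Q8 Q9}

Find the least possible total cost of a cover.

9

Bravo, Comet together cover every gallery (Bravo ∪ Comet = {Q1, Q2, Q3, Q4, Q5, Q6, Q7, Q8, Q9}); total cost 3 + 6 = 9.
No covering selection has total cost below 9.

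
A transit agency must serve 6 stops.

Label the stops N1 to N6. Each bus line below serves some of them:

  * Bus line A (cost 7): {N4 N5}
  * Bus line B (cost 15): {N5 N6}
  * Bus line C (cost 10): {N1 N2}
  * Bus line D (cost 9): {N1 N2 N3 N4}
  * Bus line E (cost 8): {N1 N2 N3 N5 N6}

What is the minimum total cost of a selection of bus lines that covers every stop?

A, E together cover every stop (A ∪ E = {N1, N2, N3, N4, N5, N6}); total cost 7 + 8 = 15.
No covering selection has total cost below 15.

15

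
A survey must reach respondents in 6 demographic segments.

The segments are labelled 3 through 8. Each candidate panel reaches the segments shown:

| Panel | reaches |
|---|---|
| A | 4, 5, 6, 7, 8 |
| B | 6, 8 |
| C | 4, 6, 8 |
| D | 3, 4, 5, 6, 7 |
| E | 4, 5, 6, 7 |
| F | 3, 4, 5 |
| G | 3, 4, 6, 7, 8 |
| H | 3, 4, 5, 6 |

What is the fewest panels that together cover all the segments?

2

Take {A, H}. Their union is {3, 4, 5, 6, 7, 8}, which is all 6 segments.
No single panel has all 6 segments (the largest, A, has 5), so 2 is optimal.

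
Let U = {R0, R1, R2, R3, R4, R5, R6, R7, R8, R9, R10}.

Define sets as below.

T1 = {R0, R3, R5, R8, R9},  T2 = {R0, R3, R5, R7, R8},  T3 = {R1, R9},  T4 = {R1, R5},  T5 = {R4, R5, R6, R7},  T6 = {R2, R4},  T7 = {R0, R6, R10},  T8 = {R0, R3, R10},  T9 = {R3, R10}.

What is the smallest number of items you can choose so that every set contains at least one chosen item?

Take H = {R1, R4, R5, R10}. Each listed set contains at least one of these, so H is a hitting set of size 4.
No choice of 3 items meets every set, so 4 is the minimum.

4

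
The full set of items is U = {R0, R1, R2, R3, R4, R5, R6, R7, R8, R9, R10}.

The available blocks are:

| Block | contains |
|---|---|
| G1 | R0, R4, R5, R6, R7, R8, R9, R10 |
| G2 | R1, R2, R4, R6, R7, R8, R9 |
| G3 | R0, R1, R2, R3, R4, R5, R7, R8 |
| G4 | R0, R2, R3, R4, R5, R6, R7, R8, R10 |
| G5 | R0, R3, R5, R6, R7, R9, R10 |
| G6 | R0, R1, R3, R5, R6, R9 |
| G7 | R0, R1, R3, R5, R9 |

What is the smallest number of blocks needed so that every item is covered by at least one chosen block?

2

G4 and G6 cover everything between them: the union {R0, R1, R2, R3, R4, R5, R6, R7, R8, R9, R10} is all of U.
No single block has all 11 items (the largest, G4, has 9), so 2 is optimal.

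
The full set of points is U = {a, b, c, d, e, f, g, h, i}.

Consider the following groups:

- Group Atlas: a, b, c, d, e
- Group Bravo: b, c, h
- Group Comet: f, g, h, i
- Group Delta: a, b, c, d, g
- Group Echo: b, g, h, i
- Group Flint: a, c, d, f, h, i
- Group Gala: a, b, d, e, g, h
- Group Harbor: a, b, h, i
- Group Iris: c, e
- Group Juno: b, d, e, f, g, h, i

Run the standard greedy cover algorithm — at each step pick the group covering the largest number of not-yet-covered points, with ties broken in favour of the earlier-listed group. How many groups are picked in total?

Greedy: pick Juno (covers 7 new) → pick Atlas (covers 2 new). Total picks: 2.

2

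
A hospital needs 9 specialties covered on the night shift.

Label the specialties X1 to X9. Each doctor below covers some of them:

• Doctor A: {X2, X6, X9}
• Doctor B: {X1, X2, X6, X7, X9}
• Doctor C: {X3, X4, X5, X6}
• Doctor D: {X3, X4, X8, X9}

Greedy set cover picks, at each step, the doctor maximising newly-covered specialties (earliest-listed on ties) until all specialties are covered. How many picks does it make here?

3

Greedy: pick B (covers 5 new) → pick C (covers 3 new) → pick D (covers 1 new). Total picks: 3.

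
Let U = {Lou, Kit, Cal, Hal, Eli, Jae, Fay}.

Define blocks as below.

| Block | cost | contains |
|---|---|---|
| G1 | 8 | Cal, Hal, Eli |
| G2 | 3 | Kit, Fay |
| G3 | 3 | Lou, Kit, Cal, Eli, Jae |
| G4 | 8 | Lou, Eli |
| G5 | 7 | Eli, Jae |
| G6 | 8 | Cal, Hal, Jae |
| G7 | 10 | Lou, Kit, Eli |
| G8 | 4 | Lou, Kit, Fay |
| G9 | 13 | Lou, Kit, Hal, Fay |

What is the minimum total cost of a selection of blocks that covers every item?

14

G2, G3, G6 together cover every item (G2 ∪ G3 ∪ G6 = {Lou, Kit, Cal, Hal, Eli, Jae, Fay}); total cost 3 + 3 + 8 = 14.
No covering selection has total cost below 14.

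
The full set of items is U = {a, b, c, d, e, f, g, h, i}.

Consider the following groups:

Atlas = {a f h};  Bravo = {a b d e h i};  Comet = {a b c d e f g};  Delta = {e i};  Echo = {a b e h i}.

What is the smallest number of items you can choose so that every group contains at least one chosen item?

2

T = {a, i} meets every group (each contains at least one member of T), and |T| = 2.
The groups Atlas, Delta are pairwise disjoint, so any hitting set needs a separate item for each — at least 2. Hence 2 is optimal.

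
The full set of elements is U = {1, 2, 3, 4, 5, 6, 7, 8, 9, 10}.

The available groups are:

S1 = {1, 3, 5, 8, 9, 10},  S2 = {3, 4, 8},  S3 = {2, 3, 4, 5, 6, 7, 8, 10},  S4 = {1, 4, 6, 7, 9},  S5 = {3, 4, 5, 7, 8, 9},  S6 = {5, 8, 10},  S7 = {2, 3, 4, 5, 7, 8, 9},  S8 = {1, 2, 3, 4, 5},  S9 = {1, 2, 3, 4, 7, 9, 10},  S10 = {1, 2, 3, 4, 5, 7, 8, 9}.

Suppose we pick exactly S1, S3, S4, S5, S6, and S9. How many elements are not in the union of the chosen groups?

0

Union of S1, S3, S4, S5, S6, S9 = {1, 2, 3, 4, 5, 6, 7, 8, 9, 10} — that's every element, so 0 are uncovered.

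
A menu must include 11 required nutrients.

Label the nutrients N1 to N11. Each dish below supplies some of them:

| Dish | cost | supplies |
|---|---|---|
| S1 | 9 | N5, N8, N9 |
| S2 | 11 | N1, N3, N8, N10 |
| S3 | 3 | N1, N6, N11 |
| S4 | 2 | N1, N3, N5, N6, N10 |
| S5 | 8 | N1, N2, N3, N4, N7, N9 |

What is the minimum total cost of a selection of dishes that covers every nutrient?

22

S1, S3, S4, S5 together cover every nutrient (S1 ∪ S3 ∪ S4 ∪ S5 = {N1, N2, N3, N4, N5, N6, N7, N8, N9, N10, N11}); total cost 9 + 3 + 2 + 8 = 22.
No covering selection has total cost below 22.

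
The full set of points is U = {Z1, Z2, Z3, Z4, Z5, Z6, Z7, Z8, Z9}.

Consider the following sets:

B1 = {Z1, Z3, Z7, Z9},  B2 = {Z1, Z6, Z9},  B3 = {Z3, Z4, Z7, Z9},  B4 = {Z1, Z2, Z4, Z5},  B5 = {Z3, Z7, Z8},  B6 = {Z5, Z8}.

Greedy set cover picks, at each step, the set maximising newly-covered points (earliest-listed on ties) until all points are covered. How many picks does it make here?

Greedy: pick B1 (covers 4 new) → pick B4 (covers 3 new) → pick B2 (covers 1 new) → pick B5 (covers 1 new). Total picks: 4.
(The true minimum cover uses only 3 sets, so greedy is not optimal here.)

4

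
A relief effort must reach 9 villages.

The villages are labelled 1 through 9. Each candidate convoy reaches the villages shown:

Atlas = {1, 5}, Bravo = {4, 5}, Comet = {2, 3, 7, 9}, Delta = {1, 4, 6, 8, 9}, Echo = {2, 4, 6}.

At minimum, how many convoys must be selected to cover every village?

3

Take {Atlas, Comet, Delta}. Their union is {1, 2, 3, 4, 5, 6, 7, 8, 9}, which is all 9 villages.
Only Comet contains 3, so Comet is forced; the remaining 5 villages need at least 2 more convoys (each remaining convoy adds at most 4) — so at least 3 convoys are needed, and 3 is optimal.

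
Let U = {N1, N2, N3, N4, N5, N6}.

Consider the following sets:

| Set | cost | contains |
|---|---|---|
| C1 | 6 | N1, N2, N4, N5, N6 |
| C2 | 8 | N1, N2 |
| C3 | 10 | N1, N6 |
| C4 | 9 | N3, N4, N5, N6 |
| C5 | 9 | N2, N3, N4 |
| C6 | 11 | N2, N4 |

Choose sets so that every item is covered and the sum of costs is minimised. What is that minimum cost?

C1, C4 together cover every item (C1 ∪ C4 = {N1, N2, N3, N4, N5, N6}); total cost 6 + 9 = 15.
No covering selection has total cost below 15.

15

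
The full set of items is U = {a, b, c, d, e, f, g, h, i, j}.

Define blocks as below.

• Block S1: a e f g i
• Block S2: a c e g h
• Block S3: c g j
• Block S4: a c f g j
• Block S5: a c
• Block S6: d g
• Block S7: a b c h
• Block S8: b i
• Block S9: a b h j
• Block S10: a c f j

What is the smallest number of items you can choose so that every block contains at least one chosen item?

Take T = {a, b, g}. Each listed block contains at least one of these, so T is a hitting set of size 3.
The blocks S5, S6, S8 are pairwise disjoint, so any hitting set needs a separate item for each — at least 3. Hence 3 is optimal.

3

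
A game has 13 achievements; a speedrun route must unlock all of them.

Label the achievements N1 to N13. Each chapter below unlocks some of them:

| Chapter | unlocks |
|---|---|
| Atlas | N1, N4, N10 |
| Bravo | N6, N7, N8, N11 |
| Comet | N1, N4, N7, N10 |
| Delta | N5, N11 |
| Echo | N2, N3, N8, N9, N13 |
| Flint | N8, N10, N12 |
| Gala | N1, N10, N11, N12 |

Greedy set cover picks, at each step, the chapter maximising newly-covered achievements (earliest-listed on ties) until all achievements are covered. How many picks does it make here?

5

Greedy: pick Echo (covers 5 new) → pick Comet (covers 4 new) → pick Bravo (covers 2 new) → pick Delta (covers 1 new) → pick Flint (covers 1 new). Total picks: 5.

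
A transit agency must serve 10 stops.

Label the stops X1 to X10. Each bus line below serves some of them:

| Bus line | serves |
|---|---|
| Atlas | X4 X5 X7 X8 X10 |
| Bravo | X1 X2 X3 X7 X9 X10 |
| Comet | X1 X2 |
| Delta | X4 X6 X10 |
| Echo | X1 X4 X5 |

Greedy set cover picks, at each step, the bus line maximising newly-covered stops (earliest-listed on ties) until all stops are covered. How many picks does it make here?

3

Greedy: pick Bravo (covers 6 new) → pick Atlas (covers 3 new) → pick Delta (covers 1 new). Total picks: 3.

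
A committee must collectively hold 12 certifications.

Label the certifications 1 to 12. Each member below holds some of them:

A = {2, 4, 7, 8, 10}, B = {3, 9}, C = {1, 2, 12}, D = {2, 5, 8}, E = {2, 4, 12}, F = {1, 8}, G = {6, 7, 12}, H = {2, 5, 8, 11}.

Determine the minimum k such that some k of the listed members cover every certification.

Take {A, B, F, G, H}. Their union is {1, 2, 3, 4, 5, 6, 7, 8, 9, 10, 11, 12}, which is all 12 certifications.
Only A contains 10, so A is forced; the remaining 7 certifications need at least 4 more members (each remaining member adds at most 2) — so at least 5 members are needed, and 5 is optimal.

5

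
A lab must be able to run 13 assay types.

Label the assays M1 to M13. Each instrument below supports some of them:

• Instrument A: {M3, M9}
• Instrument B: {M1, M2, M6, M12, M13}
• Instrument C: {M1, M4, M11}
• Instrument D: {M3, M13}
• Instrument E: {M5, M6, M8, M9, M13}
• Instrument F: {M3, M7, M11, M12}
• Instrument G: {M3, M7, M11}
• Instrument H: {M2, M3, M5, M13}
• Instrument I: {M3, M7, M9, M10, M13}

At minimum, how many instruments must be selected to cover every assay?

B and C and E and I together: B ∪ C ∪ E ∪ I = {M1, M2, M3, M4, M5, M6, M7, M8, M9, M10, M11, M12, M13} — every assay is covered.
No 3 of the 9 instruments cover everything (all 84 combinations miss at least one assay), so 4 is optimal.

4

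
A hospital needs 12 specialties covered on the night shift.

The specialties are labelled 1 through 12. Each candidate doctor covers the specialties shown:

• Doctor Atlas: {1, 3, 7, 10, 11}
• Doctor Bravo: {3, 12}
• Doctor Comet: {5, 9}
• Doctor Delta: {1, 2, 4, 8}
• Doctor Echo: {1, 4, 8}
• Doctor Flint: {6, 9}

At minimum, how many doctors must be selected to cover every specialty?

5

Take {Atlas, Bravo, Comet, Delta, Flint}. Their union is {1, 2, 3, 4, 5, 6, 7, 8, 9, 10, 11, 12}, which is all 12 specialties.
No 4 of the 6 doctors cover everything (all 15 combinations miss at least one specialty), so 5 is optimal.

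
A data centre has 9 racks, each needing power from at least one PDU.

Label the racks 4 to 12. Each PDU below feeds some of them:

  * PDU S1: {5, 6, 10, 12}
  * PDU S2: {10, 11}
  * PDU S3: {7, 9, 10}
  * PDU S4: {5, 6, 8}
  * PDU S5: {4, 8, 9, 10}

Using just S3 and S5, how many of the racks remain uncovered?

4

Union of S3, S5 = {4, 7, 8, 9, 10}.
Not covered: 5, 6, 11, 12 — 4 racks.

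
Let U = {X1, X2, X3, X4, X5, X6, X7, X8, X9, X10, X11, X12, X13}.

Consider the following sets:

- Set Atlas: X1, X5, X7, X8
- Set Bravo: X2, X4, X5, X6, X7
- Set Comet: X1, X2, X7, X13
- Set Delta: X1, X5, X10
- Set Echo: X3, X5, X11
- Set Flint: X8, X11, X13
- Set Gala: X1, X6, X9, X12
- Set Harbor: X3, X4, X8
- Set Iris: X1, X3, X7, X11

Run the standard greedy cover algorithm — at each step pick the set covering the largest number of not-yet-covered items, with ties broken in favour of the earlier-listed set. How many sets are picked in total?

Greedy: pick Bravo (covers 5 new) → pick Flint (covers 3 new) → pick Gala (covers 3 new) → pick Delta (covers 1 new) → pick Echo (covers 1 new). Total picks: 5.

5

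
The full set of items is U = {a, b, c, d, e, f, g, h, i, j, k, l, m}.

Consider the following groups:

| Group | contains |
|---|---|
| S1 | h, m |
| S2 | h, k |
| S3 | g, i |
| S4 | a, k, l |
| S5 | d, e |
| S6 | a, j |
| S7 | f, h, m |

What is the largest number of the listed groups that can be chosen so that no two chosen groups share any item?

S3, S5, S6, S7 are pairwise disjoint (S3={g,i}; S5={d,e}; S6={a,j}; S7={f,h,m}).
Every remaining group overlaps one of these, and no 5 of the listed groups are pairwise disjoint, so 4 is the maximum.

4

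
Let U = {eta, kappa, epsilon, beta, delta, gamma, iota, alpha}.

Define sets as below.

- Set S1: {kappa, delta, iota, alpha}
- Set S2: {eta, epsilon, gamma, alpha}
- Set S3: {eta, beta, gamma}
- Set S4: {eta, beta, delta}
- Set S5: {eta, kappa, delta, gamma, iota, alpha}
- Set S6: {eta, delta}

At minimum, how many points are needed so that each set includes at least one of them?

The 2 points {eta, alpha} hit every set.
The sets S1, S3 are pairwise disjoint, so any hitting set needs a separate point for each — at least 2. Hence 2 is optimal.

2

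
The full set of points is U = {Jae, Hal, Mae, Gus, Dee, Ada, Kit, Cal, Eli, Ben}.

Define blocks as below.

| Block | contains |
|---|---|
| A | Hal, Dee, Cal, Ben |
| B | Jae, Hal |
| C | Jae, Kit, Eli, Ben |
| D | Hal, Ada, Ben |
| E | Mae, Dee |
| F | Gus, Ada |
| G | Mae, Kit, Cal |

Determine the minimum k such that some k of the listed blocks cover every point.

4

A, C, F, and G cover everything between them: the union {Jae, Hal, Mae, Gus, Dee, Ada, Kit, Cal, Eli, Ben} is all of U.
No 3 of the 7 blocks cover everything (all 35 combinations miss at least one point), so 4 is optimal.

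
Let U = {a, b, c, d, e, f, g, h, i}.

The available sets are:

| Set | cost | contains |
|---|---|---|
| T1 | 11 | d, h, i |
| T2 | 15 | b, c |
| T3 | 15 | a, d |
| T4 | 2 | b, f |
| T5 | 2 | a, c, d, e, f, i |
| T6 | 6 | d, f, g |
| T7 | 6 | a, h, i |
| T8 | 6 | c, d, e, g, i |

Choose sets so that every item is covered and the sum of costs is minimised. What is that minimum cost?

14

T4, T7, T8 together cover every item (T4 ∪ T7 ∪ T8 = {a, b, c, d, e, f, g, h, i}); total cost 2 + 6 + 6 = 14.
The greedy pick T5, T4, T6, T7 costs 16; no covering selection beats 14.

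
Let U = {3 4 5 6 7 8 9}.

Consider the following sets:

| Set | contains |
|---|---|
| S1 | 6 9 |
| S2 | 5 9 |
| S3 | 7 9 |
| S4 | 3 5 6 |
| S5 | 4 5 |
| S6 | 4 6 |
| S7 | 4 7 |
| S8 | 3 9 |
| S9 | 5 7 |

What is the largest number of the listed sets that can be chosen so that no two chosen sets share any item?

3

S6, S8, S9 are pairwise disjoint (S6={4,6}; S8={3,9}; S9={5,7}).
Every remaining set overlaps one of these, and no 4 of the listed sets are pairwise disjoint, so 3 is the maximum.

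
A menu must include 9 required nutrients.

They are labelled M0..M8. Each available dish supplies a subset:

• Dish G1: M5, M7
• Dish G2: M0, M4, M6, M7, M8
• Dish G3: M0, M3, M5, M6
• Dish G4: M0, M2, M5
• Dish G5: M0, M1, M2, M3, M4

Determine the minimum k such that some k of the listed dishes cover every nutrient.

G2 and G4 and G5 together: G2 ∪ G4 ∪ G5 = {M0, M1, M2, M3, M4, M5, M6, M7, M8} — every nutrient is covered.
Only G5 contains M1, so G5 is forced; the remaining 4 nutrients need at least 2 more dishes (each remaining dish adds at most 3) — so at least 3 dishes are needed, and 3 is optimal.

3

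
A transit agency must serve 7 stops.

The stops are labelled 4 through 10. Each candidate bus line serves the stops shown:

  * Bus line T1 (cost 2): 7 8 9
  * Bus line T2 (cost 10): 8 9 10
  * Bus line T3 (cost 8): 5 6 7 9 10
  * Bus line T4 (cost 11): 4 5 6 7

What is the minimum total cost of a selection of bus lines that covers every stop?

21

T2, T4 together cover every stop (T2 ∪ T4 = {4, 5, 6, 7, 8, 9, 10}); total cost 10 + 11 = 21.
No covering selection has total cost below 21.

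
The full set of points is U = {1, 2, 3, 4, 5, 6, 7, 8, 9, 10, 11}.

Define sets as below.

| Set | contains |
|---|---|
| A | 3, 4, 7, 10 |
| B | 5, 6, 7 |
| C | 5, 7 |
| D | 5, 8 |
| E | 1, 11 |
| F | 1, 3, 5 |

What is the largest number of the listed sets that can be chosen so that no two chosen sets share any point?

A, D, E are pairwise disjoint (A={3,4,7,10}; D={5,8}; E={1,11}).
Every remaining set overlaps one of these, and no 4 of the listed sets are pairwise disjoint, so 3 is the maximum.

3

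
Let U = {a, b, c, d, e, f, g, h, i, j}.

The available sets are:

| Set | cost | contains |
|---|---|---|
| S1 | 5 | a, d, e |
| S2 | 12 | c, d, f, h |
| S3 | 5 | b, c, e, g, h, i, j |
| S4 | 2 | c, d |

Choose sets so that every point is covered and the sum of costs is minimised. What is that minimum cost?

22

S1, S2, S3 together cover every point (S1 ∪ S2 ∪ S3 = {a, b, c, d, e, f, g, h, i, j}); total cost 5 + 12 + 5 = 22.
The greedy pick S3, S4, S1, S2 costs 24; no covering selection beats 22.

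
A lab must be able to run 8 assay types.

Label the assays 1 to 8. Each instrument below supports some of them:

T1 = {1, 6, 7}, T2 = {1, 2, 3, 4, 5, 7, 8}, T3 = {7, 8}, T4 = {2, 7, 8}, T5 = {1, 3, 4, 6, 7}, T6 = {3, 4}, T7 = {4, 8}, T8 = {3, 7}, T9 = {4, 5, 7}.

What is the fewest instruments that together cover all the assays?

2

Take {T1, T2}. Their union is {1, 2, 3, 4, 5, 6, 7, 8}, which is all 8 assays.
No single instrument has all 8 assays (the largest, T2, has 7), so 2 is optimal.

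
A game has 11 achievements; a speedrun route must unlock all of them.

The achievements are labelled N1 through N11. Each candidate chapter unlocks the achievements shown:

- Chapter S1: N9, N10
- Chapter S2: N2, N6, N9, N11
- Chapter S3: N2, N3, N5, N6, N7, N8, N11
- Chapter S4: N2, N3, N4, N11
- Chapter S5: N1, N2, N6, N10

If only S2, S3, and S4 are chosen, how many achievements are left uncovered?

Union of S2, S3, S4 = {N2, N3, N4, N5, N6, N7, N8, N9, N11}.
Not covered: N1, N10 — 2 achievements.

2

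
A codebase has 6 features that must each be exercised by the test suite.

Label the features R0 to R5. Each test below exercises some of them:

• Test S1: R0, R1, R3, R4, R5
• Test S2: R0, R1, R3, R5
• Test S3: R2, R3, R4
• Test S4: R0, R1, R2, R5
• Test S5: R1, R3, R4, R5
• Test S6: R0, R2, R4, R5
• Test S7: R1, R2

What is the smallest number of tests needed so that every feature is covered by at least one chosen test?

S2 and S6 together: S2 ∪ S6 = {R0, R1, R2, R3, R4, R5} — every feature is covered.
No single test has all 6 features (the largest, S1, has 5), so 2 is optimal.

2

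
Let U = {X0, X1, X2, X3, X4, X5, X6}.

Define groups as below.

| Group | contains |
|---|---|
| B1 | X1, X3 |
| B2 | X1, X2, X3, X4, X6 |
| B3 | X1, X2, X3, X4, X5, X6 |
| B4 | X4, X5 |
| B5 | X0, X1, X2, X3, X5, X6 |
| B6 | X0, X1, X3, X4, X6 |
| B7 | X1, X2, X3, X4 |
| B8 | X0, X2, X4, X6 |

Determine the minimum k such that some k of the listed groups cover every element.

Take {B5, B8}. Their union is {X0, X1, X2, X3, X4, X5, X6}, which is all 7 elements.
No single group has all 7 elements (the largest, B3, has 6), so 2 is optimal.

2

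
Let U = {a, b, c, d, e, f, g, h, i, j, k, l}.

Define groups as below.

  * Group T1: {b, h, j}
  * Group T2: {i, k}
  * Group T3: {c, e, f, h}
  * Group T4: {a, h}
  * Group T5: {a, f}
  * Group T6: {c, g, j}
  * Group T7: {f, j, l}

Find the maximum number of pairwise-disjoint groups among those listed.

3

T2, T5, T6 are pairwise disjoint (T2={i,k}; T5={a,f}; T6={c,g,j}).
Every remaining group overlaps one of these, and no 4 of the listed groups are pairwise disjoint, so 3 is the maximum.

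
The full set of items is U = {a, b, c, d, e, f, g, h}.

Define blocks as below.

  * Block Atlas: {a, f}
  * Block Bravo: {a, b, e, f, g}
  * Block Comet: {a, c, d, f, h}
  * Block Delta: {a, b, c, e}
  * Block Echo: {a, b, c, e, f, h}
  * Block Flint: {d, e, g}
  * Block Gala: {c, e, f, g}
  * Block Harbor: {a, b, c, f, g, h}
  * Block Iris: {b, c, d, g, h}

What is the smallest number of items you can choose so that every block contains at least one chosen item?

T = {a, g} meets every block (each contains at least one member of T), and |T| = 2.
The blocks Atlas, Flint are pairwise disjoint, so any hitting set needs a separate item for each — at least 2. Hence 2 is optimal.

2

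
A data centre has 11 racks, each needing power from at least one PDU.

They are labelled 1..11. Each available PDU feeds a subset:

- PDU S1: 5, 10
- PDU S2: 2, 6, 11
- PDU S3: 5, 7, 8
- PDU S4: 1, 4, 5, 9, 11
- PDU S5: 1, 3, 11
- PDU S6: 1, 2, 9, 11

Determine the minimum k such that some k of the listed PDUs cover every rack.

Take {S1, S2, S3, S4, S5}. Their union is {1, 2, 3, 4, 5, 6, 7, 8, 9, 10, 11}, which is all 11 racks.
No 4 of the 6 PDUs cover everything (all 15 combinations miss at least one rack), so 5 is optimal.

5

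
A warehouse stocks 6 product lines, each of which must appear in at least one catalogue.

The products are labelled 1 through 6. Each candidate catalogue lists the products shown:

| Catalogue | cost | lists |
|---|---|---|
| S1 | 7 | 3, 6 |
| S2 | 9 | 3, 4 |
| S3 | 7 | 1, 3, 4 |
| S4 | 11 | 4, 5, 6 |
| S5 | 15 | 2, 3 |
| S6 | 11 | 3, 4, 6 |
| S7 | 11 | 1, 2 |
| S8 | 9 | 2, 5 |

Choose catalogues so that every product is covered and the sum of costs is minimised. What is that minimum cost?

23

S1, S3, S8 together cover every product (S1 ∪ S3 ∪ S8 = {1, 2, 3, 4, 5, 6}); total cost 7 + 7 + 9 = 23.
No covering selection has total cost below 23.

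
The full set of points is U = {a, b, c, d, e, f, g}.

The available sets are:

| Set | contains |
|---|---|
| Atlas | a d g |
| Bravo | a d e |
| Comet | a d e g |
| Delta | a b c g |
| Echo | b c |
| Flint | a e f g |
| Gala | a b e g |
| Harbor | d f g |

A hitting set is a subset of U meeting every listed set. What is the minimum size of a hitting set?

Take H = {a, c, g}. Each listed set contains at least one of these, so H is a hitting set of size 3.
No choice of 2 points meets every set, so 3 is the minimum.

3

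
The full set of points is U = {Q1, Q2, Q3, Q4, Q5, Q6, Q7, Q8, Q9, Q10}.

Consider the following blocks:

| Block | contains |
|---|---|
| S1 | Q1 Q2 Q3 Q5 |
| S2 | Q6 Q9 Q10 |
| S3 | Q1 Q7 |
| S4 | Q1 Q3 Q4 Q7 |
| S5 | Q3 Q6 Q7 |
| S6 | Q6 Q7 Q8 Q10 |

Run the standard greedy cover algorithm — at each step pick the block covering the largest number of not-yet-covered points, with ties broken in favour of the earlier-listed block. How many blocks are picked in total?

4

Greedy: pick S1 (covers 4 new) → pick S6 (covers 4 new) → pick S2 (covers 1 new) → pick S4 (covers 1 new). Total picks: 4.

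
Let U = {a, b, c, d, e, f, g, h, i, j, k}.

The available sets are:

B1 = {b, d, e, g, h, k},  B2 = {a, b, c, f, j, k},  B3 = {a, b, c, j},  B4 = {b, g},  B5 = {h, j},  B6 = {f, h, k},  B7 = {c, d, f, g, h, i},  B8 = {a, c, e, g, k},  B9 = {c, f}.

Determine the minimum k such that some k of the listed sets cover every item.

3

B3, B7, and B8 cover everything between them: the union {a, b, c, d, e, f, g, h, i, j, k} is all of U.
Only B7 contains i, so B7 is forced; the remaining 5 items need at least 2 more sets (each remaining set adds at most 4) — so at least 3 sets are needed, and 3 is optimal.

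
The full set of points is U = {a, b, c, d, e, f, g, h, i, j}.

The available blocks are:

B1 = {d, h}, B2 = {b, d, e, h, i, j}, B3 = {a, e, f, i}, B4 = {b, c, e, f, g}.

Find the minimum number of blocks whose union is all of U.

3

Take {B2, B3, B4}. Their union is {a, b, c, d, e, f, g, h, i, j}, which is all 10 points.
Only B3 contains a, so B3 is forced; the remaining 6 points need at least 2 more blocks (each remaining block adds at most 4) — so at least 3 blocks are needed, and 3 is optimal.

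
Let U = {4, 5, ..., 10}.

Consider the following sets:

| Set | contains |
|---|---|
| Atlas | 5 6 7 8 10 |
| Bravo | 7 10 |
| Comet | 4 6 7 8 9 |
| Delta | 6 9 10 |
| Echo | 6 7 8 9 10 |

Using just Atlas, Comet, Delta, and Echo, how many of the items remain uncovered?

Union of Atlas, Comet, Delta, Echo = {4, 5, 6, 7, 8, 9, 10} — that's every item, so 0 are uncovered.

0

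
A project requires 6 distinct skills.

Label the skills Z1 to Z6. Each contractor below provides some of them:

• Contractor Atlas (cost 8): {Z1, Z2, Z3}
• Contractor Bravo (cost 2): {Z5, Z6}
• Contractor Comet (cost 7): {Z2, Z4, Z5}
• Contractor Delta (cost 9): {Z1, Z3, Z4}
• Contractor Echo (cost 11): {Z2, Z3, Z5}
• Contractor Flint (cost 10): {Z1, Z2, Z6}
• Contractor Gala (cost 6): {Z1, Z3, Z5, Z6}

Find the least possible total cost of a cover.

Comet, Gala together cover every skill (Comet ∪ Gala = {Z1, Z2, Z3, Z4, Z5, Z6}); total cost 7 + 6 = 13.
The greedy pick Bravo, Atlas, Comet costs 17; no covering selection beats 13.

13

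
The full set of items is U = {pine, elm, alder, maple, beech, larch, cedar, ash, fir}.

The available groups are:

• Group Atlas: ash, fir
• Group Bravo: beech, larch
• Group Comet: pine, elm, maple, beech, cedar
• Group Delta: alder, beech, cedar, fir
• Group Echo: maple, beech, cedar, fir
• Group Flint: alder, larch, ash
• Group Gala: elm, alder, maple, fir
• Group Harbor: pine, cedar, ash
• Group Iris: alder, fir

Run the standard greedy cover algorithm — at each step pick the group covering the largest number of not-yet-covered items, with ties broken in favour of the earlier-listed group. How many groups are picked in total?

3

Greedy: pick Comet (covers 5 new) → pick Flint (covers 3 new) → pick Atlas (covers 1 new). Total picks: 3.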